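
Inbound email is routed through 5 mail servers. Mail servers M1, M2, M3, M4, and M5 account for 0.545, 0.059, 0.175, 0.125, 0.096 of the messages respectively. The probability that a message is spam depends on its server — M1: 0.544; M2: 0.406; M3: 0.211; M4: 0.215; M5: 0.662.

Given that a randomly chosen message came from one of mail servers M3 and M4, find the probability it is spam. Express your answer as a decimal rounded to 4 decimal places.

Let J = {M3, M4}.
P(J) = 0.175 + 0.125 = 0.3.
P(S ∩ J) = 0.211·0.175 + 0.215·0.125 = 0.036925 + 0.026875 = 0.0638.
P(S | J) = 0.0638 / 0.3 = 0.212667…

0.2127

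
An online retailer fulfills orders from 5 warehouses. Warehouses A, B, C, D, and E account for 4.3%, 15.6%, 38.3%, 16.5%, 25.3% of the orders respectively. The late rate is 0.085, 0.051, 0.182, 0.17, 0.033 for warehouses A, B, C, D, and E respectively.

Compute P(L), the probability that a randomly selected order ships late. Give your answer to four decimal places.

0.1177

P(L) = P(L|A)·P(A) + P(L|B)·P(B) + P(L|C)·P(C) + P(L|D)·P(D) + P(L|E)·P(E)
      = 0.085·0.043 + 0.051·0.156 + 0.182·0.383 + 0.17·0.165 + 0.033·0.253
      = 0.003655 + 0.007956 + 0.069706 + 0.02805 + 0.008349 = 0.117716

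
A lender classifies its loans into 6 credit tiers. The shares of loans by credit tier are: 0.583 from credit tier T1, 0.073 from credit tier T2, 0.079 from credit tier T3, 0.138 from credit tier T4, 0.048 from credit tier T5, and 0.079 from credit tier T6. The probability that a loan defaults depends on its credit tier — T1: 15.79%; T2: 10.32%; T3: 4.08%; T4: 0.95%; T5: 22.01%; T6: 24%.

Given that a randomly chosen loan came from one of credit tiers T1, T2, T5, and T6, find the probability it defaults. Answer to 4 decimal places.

Let S = {T1, T2, T5, T6}.
P(S) = 0.583 + 0.073 + 0.048 + 0.079 = 0.783.
P(D ∩ S) = 0.1579·0.583 + 0.1032·0.073 + 0.2201·0.048 + 0.24·0.079 = 0.0920557 + 0.0075336 + 0.0105648 + 0.01896 = 0.1291141.
P(D | S) = 0.1291141 / 0.783 = 0.164897…

0.1649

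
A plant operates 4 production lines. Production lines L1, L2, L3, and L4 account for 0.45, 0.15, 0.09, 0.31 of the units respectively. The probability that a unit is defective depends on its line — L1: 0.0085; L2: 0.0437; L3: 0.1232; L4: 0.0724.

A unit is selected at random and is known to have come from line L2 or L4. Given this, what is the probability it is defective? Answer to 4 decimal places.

Let S = {L2, L4}.
P(S) = 0.15 + 0.31 = 0.46.
P(D ∩ S) = 0.0437·0.15 + 0.0724·0.31 = 0.006555 + 0.022444 = 0.028999.
P(D | S) = 0.028999 / 0.46 = 0.063041…

0.0630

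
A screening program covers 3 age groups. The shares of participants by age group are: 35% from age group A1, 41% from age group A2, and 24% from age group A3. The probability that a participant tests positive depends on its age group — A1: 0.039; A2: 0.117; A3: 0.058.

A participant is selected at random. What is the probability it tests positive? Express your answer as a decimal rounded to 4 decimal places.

P(T) ≈ 0.0755

By the law of total probability,
P(T) = P(T|A1)·P(A1) + P(T|A2)·P(A2) + P(T|A3)·P(A3)
      = 0.039·0.35 + 0.117·0.41 + 0.058·0.24
      = 0.01365 + 0.04797 + 0.01392 = 0.07554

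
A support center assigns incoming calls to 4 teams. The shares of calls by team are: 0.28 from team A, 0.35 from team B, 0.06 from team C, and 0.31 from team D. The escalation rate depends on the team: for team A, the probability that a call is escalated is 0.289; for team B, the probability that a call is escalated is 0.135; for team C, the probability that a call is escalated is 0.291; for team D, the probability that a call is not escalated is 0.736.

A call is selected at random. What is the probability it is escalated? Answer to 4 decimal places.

P(E|D) = 1 − 0.736 = 0.264.
Using total probability over the partition,
P(E) = P(E|A)·P(A) + P(E|B)·P(B) + P(E|C)·P(C) + P(E|D)·P(D)
      = 0.289·0.28 + 0.135·0.35 + 0.291·0.06 + 0.264·0.31
      = 0.08092 + 0.04725 + 0.01746 + 0.08184 = 0.22747

P(E) ≈ 0.2275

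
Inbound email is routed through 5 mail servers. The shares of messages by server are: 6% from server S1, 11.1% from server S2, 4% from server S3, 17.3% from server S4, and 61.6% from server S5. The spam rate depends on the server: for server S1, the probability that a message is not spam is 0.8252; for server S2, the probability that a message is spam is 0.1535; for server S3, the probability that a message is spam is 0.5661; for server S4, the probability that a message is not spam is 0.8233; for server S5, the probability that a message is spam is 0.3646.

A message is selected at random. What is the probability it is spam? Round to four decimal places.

0.3053

P(S|S1) = 1 − 0.8252 = 0.1748.
P(S|S4) = 1 − 0.8233 = 0.1767.
P(S) = P(S|S1)·P(S1) + P(S|S2)·P(S2) + P(S|S3)·P(S3) + P(S|S4)·P(S4) + P(S|S5)·P(S5)
      = 0.1748·0.06 + 0.1535·0.111 + 0.5661·0.04 + 0.1767·0.173 + 0.3646·0.616
      = 0.010488 + 0.0170385 + 0.022644 + 0.0305691 + 0.2245936 = 0.3053332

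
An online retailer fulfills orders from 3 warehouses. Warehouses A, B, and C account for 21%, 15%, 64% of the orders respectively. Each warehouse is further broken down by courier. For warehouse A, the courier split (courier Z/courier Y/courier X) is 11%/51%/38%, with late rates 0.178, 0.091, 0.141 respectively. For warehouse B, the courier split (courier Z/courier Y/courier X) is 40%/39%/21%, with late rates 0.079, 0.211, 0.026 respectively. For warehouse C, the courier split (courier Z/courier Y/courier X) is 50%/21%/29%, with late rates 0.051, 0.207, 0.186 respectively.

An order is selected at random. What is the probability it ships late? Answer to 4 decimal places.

P(L|A) = 0.11·0.178 + 0.51·0.091 + 0.38·0.141 = 0.01958 + 0.04641 + 0.05358 = 0.11957
P(L|B) = 0.4·0.079 + 0.39·0.211 + 0.21·0.026 = 0.0316 + 0.08229 + 0.00546 = 0.11935
P(L|C) = 0.5·0.051 + 0.21·0.207 + 0.29·0.186 = 0.0255 + 0.04347 + 0.05394 = 0.12291
By total probability over the outer partition,
P(L) = 0.21·0.11957 + 0.15·0.11935 + 0.64·0.12291
      = 0.0251097 + 0.0179025 + 0.0786624 = 0.1216746

P(L) ≈ 0.1217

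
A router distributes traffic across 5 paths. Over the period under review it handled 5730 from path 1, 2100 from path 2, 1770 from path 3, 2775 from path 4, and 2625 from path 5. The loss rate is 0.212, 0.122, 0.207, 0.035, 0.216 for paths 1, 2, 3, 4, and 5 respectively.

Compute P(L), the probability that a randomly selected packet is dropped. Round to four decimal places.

Total: 5730 + 2100 + 1770 + 2775 + 2625 = 15000.
P(1) = 5730/15000 = 0.382. P(2) = 2100/15000 = 0.14. P(3) = 1770/15000 = 0.118. P(4) = 2775/15000 = 0.185. P(5) = 2625/15000 = 0.175.
By the law of total probability,
P(L) = P(L|1)·P(1) + P(L|2)·P(2) + P(L|3)·P(3) + P(L|4)·P(4) + P(L|5)·P(5)
      = 0.212·0.382 + 0.122·0.14 + 0.207·0.118 + 0.035·0.185 + 0.216·0.175
      = 0.080984 + 0.01708 + 0.024426 + 0.006475 + 0.0378 = 0.166765

P(L) ≈ 0.1668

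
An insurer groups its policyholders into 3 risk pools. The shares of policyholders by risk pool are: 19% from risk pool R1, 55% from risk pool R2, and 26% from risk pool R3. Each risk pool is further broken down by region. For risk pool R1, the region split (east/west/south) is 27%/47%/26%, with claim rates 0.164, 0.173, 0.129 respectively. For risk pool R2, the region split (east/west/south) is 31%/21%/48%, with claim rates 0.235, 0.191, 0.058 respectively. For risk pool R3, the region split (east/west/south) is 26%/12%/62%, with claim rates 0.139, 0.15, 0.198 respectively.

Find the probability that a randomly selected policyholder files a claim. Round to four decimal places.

0.1537

P(C|R1) = 0.27·0.164 + 0.47·0.173 + 0.26·0.129 = 0.04428 + 0.08131 + 0.03354 = 0.15913
P(C|R2) = 0.31·0.235 + 0.21·0.191 + 0.48·0.058 = 0.07285 + 0.04011 + 0.02784 = 0.1408
P(C|R3) = 0.26·0.139 + 0.12·0.15 + 0.62·0.198 = 0.03614 + 0.018 + 0.12276 = 0.1769
By total probability over the outer partition,
P(C) = 0.19·0.15913 + 0.55·0.1408 + 0.26·0.1769
      = 0.0302347 + 0.07744 + 0.045994 = 0.1536687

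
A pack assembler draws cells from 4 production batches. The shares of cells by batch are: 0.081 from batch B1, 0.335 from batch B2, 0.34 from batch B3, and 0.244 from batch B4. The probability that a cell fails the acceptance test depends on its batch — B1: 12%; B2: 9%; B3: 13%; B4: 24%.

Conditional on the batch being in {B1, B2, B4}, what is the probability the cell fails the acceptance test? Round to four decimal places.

0.1491

Let S = {B1, B2, B4}.
P(S) = 0.081 + 0.335 + 0.244 = 0.66.
P(F ∩ S) = 0.12·0.081 + 0.09·0.335 + 0.24·0.244 = 0.00972 + 0.03015 + 0.05856 = 0.09843.
P(F | S) = 0.09843 / 0.66 = 0.149136…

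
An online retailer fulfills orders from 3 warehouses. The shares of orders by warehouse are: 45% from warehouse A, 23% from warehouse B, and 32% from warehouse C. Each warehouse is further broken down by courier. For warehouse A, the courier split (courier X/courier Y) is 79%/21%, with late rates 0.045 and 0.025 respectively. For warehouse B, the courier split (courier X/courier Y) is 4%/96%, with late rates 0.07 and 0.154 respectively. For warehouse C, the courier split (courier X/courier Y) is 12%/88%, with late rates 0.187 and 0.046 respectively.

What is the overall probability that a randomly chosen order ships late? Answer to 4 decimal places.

P(L) ≈ 0.0731

P(L|A) = 0.79·0.045 + 0.21·0.025 = 0.03555 + 0.00525 = 0.0408
P(L|B) = 0.04·0.07 + 0.96·0.154 = 0.0028 + 0.14784 = 0.15064
P(L|C) = 0.12·0.187 + 0.88·0.046 = 0.02244 + 0.04048 = 0.06292
Then overall,
P(L) = 0.45·0.0408 + 0.23·0.15064 + 0.32·0.06292
      = 0.01836 + 0.0346472 + 0.0201344 = 0.0731416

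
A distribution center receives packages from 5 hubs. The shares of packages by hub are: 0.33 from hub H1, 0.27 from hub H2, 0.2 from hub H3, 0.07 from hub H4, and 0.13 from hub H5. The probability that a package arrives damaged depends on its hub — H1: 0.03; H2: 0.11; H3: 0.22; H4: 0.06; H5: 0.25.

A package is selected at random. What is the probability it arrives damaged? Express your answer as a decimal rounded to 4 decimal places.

Summing over the partition,
P(D) = P(D|H1)·P(H1) + P(D|H2)·P(H2) + P(D|H3)·P(H3) + P(D|H4)·P(H4) + P(D|H5)·P(H5)
      = 0.03·0.33 + 0.11·0.27 + 0.22·0.2 + 0.06·0.07 + 0.25·0.13
      = 0.0099 + 0.0297 + 0.044 + 0.0042 + 0.0325 = 0.1203

P(D) ≈ 0.1203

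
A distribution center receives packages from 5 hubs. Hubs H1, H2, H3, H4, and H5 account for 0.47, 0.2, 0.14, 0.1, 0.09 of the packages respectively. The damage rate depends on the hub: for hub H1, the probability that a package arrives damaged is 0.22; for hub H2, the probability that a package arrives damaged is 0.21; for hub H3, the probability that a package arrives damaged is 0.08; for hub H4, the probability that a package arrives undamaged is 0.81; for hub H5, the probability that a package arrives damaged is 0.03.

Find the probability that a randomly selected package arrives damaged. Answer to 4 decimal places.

0.1783

P(D|H4) = 1 − 0.81 = 0.19.
P(D) = P(D|H1)·P(H1) + P(D|H2)·P(H2) + P(D|H3)·P(H3) + P(D|H4)·P(H4) + P(D|H5)·P(H5)
      = 0.22·0.47 + 0.21·0.2 + 0.08·0.14 + 0.19·0.1 + 0.03·0.09
      = 0.1034 + 0.042 + 0.0112 + 0.019 + 0.0027 = 0.1783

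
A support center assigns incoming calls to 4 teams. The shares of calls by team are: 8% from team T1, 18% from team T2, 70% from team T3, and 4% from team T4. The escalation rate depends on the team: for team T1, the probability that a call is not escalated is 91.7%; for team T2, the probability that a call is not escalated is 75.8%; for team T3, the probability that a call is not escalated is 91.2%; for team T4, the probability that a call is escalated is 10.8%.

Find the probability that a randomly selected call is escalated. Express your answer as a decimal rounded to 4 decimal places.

0.1161

P(E|T1) = 1 − 0.917 = 0.083.
P(E|T2) = 1 − 0.758 = 0.242.
P(E|T3) = 1 − 0.912 = 0.088.
P(E) = P(E|T1)·P(T1) + P(E|T2)·P(T2) + P(E|T3)·P(T3) + P(E|T4)·P(T4)
      = 0.083·0.08 + 0.242·0.18 + 0.088·0.7 + 0.108·0.04
      = 0.00664 + 0.04356 + 0.0616 + 0.00432 = 0.11612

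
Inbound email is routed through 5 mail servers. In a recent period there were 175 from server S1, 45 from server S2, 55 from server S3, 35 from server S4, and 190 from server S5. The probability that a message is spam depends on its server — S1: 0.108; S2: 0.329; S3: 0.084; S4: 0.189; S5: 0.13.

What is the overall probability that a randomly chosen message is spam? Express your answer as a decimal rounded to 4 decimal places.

Total: 175 + 45 + 55 + 35 + 190 = 500.
P(S1) = 175/500 = 0.35. P(S2) = 45/500 = 0.09. P(S3) = 55/500 = 0.11. P(S4) = 35/500 = 0.07. P(S5) = 190/500 = 0.38.
By the law of total probability,
P(S) = P(S|S1)·P(S1) + P(S|S2)·P(S2) + P(S|S3)·P(S3) + P(S|S4)·P(S4) + P(S|S5)·P(S5)
      = 0.108·0.35 + 0.329·0.09 + 0.084·0.11 + 0.189·0.07 + 0.13·0.38
      = 0.0378 + 0.02961 + 0.00924 + 0.01323 + 0.0494 = 0.13928

P(S) ≈ 0.1393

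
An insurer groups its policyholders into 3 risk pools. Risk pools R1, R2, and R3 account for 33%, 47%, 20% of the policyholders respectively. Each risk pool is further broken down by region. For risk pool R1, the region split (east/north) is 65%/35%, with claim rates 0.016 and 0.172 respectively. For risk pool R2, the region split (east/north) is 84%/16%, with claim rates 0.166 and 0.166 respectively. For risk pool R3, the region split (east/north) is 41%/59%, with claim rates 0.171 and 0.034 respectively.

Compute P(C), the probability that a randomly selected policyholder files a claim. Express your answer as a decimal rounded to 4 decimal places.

P(C|R1) = 0.65·0.016 + 0.35·0.172 = 0.0104 + 0.0602 = 0.0706
P(C|R2) = 0.84·0.166 + 0.16·0.166 = 0.13944 + 0.02656 = 0.166
P(C|R3) = 0.41·0.171 + 0.59·0.034 = 0.07011 + 0.02006 = 0.09017
By total probability over the outer partition,
P(C) = 0.33·0.0706 + 0.47·0.166 + 0.2·0.09017
      = 0.023298 + 0.07802 + 0.018034 = 0.119352

0.1194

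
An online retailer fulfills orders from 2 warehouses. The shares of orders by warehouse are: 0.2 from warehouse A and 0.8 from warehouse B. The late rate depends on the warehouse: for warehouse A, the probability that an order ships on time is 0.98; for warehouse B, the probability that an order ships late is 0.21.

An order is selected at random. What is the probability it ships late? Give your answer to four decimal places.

P(L) ≈ 0.1720

P(L|A) = 1 − 0.98 = 0.02.
Summing over the partition,
P(L) = P(L|A)·P(A) + P(L|B)·P(B)
      = 0.02·0.2 + 0.21·0.8
      = 0.004 + 0.168 = 0.172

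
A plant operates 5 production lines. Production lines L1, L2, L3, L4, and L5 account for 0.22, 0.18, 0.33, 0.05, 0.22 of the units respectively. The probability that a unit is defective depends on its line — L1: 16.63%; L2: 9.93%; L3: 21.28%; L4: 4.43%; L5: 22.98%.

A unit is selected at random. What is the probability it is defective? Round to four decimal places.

P(D) ≈ 0.1775

P(D) = P(D|L1)·P(L1) + P(D|L2)·P(L2) + P(D|L3)·P(L3) + P(D|L4)·P(L4) + P(D|L5)·P(L5)
      = 0.1663·0.22 + 0.0993·0.18 + 0.2128·0.33 + 0.0443·0.05 + 0.2298·0.22
      = 0.036586 + 0.017874 + 0.070224 + 0.002215 + 0.050556 = 0.177455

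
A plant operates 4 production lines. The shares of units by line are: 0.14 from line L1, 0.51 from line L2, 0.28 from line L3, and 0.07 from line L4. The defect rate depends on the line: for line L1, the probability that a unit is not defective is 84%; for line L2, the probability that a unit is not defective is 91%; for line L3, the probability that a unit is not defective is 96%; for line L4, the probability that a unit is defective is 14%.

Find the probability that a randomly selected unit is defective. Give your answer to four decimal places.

0.0893

P(D|L1) = 1 − 0.84 = 0.16.
P(D|L2) = 1 − 0.91 = 0.09.
P(D|L3) = 1 − 0.96 = 0.04.
Summing over the partition,
P(D) = P(D|L1)·P(L1) + P(D|L2)·P(L2) + P(D|L3)·P(L3) + P(D|L4)·P(L4)
      = 0.16·0.14 + 0.09·0.51 + 0.04·0.28 + 0.14·0.07
      = 0.0224 + 0.0459 + 0.0112 + 0.0098 = 0.0893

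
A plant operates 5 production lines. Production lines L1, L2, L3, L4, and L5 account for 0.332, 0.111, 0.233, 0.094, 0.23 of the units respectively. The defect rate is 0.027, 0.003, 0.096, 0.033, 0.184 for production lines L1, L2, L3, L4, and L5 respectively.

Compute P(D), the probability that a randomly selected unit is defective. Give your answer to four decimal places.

Summing over the partition,
P(D) = P(D|L1)·P(L1) + P(D|L2)·P(L2) + P(D|L3)·P(L3) + P(D|L4)·P(L4) + P(D|L5)·P(L5)
      = 0.027·0.332 + 0.003·0.111 + 0.096·0.233 + 0.033·0.094 + 0.184·0.23
      = 0.008964 + 0.000333 + 0.022368 + 0.003102 + 0.04232 = 0.077087

P(D) ≈ 0.0771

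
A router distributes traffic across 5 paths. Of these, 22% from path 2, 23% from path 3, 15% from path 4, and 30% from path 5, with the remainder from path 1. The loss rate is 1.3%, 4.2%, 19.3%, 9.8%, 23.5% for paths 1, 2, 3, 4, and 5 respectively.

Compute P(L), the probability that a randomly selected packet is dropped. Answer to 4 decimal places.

P(L) ≈ 0.1401

P(1) = 1 − (0.22 + 0.23 + 0.15 + 0.3) = 0.1.
Using total probability over the partition,
P(L) = P(L|1)·P(1) + P(L|2)·P(2) + P(L|3)·P(3) + P(L|4)·P(4) + P(L|5)·P(5)
      = 0.013·0.1 + 0.042·0.22 + 0.193·0.23 + 0.098·0.15 + 0.235·0.3
      = 0.0013 + 0.00924 + 0.04439 + 0.0147 + 0.0705 = 0.14013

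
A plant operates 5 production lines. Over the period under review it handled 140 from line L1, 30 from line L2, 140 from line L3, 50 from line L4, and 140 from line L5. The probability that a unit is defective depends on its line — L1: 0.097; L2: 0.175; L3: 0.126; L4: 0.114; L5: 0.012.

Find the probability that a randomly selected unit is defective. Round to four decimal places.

0.0877

Total: 140 + 30 + 140 + 50 + 140 = 500.
P(L1) = 140/500 = 0.28. P(L2) = 30/500 = 0.06. P(L3) = 140/500 = 0.28. P(L4) = 50/500 = 0.1. P(L5) = 140/500 = 0.28.
Using total probability over the partition,
P(D) = P(D|L1)·P(L1) + P(D|L2)·P(L2) + P(D|L3)·P(L3) + P(D|L4)·P(L4) + P(D|L5)·P(L5)
      = 0.097·0.28 + 0.175·0.06 + 0.126·0.28 + 0.114·0.1 + 0.012·0.28
      = 0.02716 + 0.0105 + 0.03528 + 0.0114 + 0.00336 = 0.0877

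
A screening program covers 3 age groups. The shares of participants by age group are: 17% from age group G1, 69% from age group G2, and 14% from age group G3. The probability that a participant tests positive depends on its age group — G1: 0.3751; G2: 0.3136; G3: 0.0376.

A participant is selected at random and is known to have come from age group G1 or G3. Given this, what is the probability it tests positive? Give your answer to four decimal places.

Let S = {G1, G3}.
P(S) = 0.17 + 0.14 = 0.31.
P(T ∩ S) = 0.3751·0.17 + 0.0376·0.14 = 0.063767 + 0.005264 = 0.069031.
P(T | S) = 0.069031 / 0.31 = 0.222681…

0.2227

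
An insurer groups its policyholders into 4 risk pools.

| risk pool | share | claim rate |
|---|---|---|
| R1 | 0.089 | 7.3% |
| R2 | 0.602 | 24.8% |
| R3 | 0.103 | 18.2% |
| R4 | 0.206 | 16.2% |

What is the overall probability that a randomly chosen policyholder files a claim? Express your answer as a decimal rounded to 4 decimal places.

P(C) ≈ 0.2079

P(C) = P(C|R1)·P(R1) + P(C|R2)·P(R2) + P(C|R3)·P(R3) + P(C|R4)·P(R4)
      = 0.073·0.089 + 0.248·0.602 + 0.182·0.103 + 0.162·0.206
      = 0.006497 + 0.149296 + 0.018746 + 0.033372 = 0.207911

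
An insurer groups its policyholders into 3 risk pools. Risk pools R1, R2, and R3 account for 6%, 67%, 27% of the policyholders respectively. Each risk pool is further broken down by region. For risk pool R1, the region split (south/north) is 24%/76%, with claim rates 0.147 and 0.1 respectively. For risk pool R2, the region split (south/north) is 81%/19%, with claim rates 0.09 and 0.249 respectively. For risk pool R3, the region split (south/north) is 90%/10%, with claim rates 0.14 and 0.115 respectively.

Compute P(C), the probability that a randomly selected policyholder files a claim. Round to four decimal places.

P(C|R1) = 0.24·0.147 + 0.76·0.1 = 0.03528 + 0.076 = 0.11128
P(C|R2) = 0.81·0.09 + 0.19·0.249 = 0.0729 + 0.04731 = 0.12021
P(C|R3) = 0.9·0.14 + 0.1·0.115 = 0.126 + 0.0115 = 0.1375
Then overall,
P(C) = 0.06·0.11128 + 0.67·0.12021 + 0.27·0.1375
      = 0.0066768 + 0.0805407 + 0.037125 = 0.1243425

P(C) ≈ 0.1243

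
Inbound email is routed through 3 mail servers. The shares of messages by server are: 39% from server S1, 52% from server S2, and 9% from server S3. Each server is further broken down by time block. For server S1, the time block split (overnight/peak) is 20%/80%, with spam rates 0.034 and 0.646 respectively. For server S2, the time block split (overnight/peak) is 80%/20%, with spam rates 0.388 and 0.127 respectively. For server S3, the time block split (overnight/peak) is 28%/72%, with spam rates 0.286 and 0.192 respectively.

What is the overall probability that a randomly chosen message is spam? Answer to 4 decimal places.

P(S|S1) = 0.2·0.034 + 0.8·0.646 = 0.0068 + 0.5168 = 0.5236
P(S|S2) = 0.8·0.388 + 0.2·0.127 = 0.3104 + 0.0254 = 0.3358
P(S|S3) = 0.28·0.286 + 0.72·0.192 = 0.08008 + 0.13824 = 0.21832
By total probability over the outer partition,
P(S) = 0.39·0.5236 + 0.52·0.3358 + 0.09·0.21832
      = 0.204204 + 0.174616 + 0.0196488 = 0.3984688

P(S) ≈ 0.3985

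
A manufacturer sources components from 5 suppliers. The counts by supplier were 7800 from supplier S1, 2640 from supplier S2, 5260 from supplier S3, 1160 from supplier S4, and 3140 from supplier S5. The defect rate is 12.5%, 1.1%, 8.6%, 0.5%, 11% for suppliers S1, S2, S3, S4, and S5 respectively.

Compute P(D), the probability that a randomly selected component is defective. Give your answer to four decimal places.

P(D) ≈ 0.0904

Total: 7800 + 2640 + 5260 + 1160 + 3140 = 20000.
P(S1) = 7800/20000 = 0.39. P(S2) = 2640/20000 = 0.132. P(S3) = 5260/20000 = 0.263. P(S4) = 1160/20000 = 0.058. P(S5) = 3140/20000 = 0.157.
By the law of total probability,
P(D) = P(D|S1)·P(S1) + P(D|S2)·P(S2) + P(D|S3)·P(S3) + P(D|S4)·P(S4) + P(D|S5)·P(S5)
      = 0.125·0.39 + 0.011·0.132 + 0.086·0.263 + 0.005·0.058 + 0.11·0.157
      = 0.04875 + 0.001452 + 0.022618 + 0.00029 + 0.01727 = 0.09038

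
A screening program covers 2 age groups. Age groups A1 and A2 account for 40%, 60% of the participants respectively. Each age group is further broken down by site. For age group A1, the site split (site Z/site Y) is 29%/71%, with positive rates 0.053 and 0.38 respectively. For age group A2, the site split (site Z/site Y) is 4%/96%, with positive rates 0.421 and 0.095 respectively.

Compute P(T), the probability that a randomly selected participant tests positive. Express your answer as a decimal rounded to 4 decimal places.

0.1789

P(T|A1) = 0.29·0.053 + 0.71·0.38 = 0.01537 + 0.2698 = 0.28517
P(T|A2) = 0.04·0.421 + 0.96·0.095 = 0.01684 + 0.0912 = 0.10804
Then overall,
P(T) = 0.4·0.28517 + 0.6·0.10804
      = 0.114068 + 0.064824 = 0.178892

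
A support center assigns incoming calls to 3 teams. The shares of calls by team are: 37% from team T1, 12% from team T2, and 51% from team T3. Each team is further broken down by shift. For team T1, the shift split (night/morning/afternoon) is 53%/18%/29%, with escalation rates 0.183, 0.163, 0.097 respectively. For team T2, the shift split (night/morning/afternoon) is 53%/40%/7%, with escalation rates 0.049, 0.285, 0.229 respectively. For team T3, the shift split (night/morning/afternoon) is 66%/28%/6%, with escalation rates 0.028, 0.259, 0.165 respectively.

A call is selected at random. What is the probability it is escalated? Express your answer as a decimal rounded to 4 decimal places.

P(E|T1) = 0.53·0.183 + 0.18·0.163 + 0.29·0.097 = 0.09699 + 0.02934 + 0.02813 = 0.15446
P(E|T2) = 0.53·0.049 + 0.4·0.285 + 0.07·0.229 = 0.02597 + 0.114 + 0.01603 = 0.156
P(E|T3) = 0.66·0.028 + 0.28·0.259 + 0.06·0.165 = 0.01848 + 0.07252 + 0.0099 = 0.1009
By total probability over the outer partition,
P(E) = 0.37·0.15446 + 0.12·0.156 + 0.51·0.1009
      = 0.0571502 + 0.01872 + 0.051459 = 0.1273292

0.1273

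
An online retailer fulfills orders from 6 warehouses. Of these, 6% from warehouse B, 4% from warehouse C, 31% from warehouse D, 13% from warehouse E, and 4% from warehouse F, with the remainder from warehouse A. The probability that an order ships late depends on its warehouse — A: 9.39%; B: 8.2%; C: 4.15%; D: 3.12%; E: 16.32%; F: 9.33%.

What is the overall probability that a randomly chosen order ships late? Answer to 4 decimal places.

0.0806

P(A) = 1 − (0.06 + 0.04 + 0.31 + 0.13 + 0.04) = 0.42.
P(L) = P(L|A)·P(A) + P(L|B)·P(B) + P(L|C)·P(C) + P(L|D)·P(D) + P(L|E)·P(E) + P(L|F)·P(F)
      = 0.0939·0.42 + 0.082·0.06 + 0.0415·0.04 + 0.0312·0.31 + 0.1632·0.13 + 0.0933·0.04
      = 0.039438 + 0.00492 + 0.00166 + 0.009672 + 0.021216 + 0.003732 = 0.080638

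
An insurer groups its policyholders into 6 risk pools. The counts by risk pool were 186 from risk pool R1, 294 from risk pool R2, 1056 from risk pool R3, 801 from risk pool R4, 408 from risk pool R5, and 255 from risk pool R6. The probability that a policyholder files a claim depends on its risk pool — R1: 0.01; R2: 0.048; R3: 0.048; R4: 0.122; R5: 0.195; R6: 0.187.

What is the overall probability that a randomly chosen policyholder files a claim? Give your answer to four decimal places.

Total: 186 + 294 + 1056 + 801 + 408 + 255 = 3000.
P(R1) = 186/3000 = 0.062. P(R2) = 294/3000 = 0.098. P(R3) = 1056/3000 = 0.352. P(R4) = 801/3000 = 0.267. P(R5) = 408/3000 = 0.136. P(R6) = 255/3000 = 0.085.
P(C) = P(C|R1)·P(R1) + P(C|R2)·P(R2) + P(C|R3)·P(R3) + P(C|R4)·P(R4) + P(C|R5)·P(R5) + P(C|R6)·P(R6)
      = 0.01·0.062 + 0.048·0.098 + 0.048·0.352 + 0.122·0.267 + 0.195·0.136 + 0.187·0.085
      = 0.00062 + 0.004704 + 0.016896 + 0.032574 + 0.02652 + 0.015895 = 0.097209

0.0972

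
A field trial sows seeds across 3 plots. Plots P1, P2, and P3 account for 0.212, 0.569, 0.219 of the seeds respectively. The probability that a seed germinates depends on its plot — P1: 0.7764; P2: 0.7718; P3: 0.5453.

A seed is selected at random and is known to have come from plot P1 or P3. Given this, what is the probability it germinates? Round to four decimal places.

0.6590

Let S = {P1, P3}.
P(S) = 0.212 + 0.219 = 0.431.
P(G ∩ S) = 0.7764·0.212 + 0.5453·0.219 = 0.1645968 + 0.1194207 = 0.2840175.
P(G | S) = 0.2840175 / 0.431 = 0.658973…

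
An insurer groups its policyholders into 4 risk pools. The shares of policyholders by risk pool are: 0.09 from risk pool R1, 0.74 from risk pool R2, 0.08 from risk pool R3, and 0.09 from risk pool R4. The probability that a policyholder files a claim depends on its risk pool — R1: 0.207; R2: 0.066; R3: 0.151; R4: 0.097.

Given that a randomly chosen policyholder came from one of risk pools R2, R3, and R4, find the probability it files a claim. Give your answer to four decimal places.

P(C|S) ≈ 0.0765

Let S = {R2, R3, R4}.
P(S) = 0.74 + 0.08 + 0.09 = 0.91.
P(C ∩ S) = 0.066·0.74 + 0.151·0.08 + 0.097·0.09 = 0.04884 + 0.01208 + 0.00873 = 0.06965.
P(C | S) = 0.06965 / 0.91 = 0.076538…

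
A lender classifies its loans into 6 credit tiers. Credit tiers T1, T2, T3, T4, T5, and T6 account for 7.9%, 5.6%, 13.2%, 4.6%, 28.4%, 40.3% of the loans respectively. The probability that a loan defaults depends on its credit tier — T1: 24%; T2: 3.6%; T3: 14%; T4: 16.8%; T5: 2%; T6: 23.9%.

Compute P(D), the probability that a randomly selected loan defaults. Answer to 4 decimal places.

P(D) = P(D|T1)·P(T1) + P(D|T2)·P(T2) + P(D|T3)·P(T3) + P(D|T4)·P(T4) + P(D|T5)·P(T5) + P(D|T6)·P(T6)
      = 0.24·0.079 + 0.036·0.056 + 0.14·0.132 + 0.168·0.046 + 0.02·0.284 + 0.239·0.403
      = 0.01896 + 0.002016 + 0.01848 + 0.007728 + 0.00568 + 0.096317 = 0.149181

P(D) ≈ 0.1492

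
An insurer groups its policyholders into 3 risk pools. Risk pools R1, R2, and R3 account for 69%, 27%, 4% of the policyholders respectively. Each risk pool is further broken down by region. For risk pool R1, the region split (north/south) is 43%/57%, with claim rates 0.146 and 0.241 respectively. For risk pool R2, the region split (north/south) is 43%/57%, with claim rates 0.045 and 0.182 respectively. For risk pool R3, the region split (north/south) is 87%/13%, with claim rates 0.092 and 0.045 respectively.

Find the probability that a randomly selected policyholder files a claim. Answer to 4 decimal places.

0.1748

P(C|R1) = 0.43·0.146 + 0.57·0.241 = 0.06278 + 0.13737 = 0.20015
P(C|R2) = 0.43·0.045 + 0.57·0.182 = 0.01935 + 0.10374 = 0.12309
P(C|R3) = 0.87·0.092 + 0.13·0.045 = 0.08004 + 0.00585 = 0.08589
By total probability over the outer partition,
P(C) = 0.69·0.20015 + 0.27·0.12309 + 0.04·0.08589
      = 0.1381035 + 0.0332343 + 0.0034356 = 0.1747734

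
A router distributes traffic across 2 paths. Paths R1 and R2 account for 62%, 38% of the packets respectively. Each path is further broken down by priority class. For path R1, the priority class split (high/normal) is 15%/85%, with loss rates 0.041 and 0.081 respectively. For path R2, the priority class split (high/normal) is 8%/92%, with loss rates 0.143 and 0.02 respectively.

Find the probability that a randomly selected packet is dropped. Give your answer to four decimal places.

P(L) ≈ 0.0578

P(L|R1) = 0.15·0.041 + 0.85·0.081 = 0.00615 + 0.06885 = 0.075
P(L|R2) = 0.08·0.143 + 0.92·0.02 = 0.01144 + 0.0184 = 0.02984
Then overall,
P(L) = 0.62·0.075 + 0.38·0.02984
      = 0.0465 + 0.0113392 = 0.0578392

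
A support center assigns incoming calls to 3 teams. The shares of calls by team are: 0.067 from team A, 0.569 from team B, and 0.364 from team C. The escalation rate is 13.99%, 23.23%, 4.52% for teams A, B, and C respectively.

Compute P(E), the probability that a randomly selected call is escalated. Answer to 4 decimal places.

0.1580

Using total probability over the partition,
P(E) = P(E|A)·P(A) + P(E|B)·P(B) + P(E|C)·P(C)
      = 0.1399·0.067 + 0.2323·0.569 + 0.0452·0.364
      = 0.0093733 + 0.1321787 + 0.0164528 = 0.1580048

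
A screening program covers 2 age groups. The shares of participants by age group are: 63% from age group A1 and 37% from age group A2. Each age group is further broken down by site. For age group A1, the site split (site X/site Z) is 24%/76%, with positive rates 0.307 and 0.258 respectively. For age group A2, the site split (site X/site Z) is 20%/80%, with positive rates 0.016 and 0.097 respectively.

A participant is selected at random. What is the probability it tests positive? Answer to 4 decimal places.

P(T) ≈ 0.1998

P(T|A1) = 0.24·0.307 + 0.76·0.258 = 0.07368 + 0.19608 = 0.26976
P(T|A2) = 0.2·0.016 + 0.8·0.097 = 0.0032 + 0.0776 = 0.0808
By total probability over the outer partition,
P(T) = 0.63·0.26976 + 0.37·0.0808
      = 0.1699488 + 0.029896 = 0.1998448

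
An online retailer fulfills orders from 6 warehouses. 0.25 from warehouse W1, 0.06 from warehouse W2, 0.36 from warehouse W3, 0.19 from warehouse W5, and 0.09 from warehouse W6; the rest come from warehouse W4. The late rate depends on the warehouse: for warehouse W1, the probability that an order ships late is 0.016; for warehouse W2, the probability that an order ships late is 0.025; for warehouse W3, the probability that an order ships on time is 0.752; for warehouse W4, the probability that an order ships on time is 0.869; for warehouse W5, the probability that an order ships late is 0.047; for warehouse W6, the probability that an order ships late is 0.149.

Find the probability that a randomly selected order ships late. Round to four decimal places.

0.1237

P(W4) = 1 − (0.25 + 0.06 + 0.36 + 0.19 + 0.09) = 0.05.
P(L|W3) = 1 − 0.752 = 0.248.
P(L|W4) = 1 − 0.869 = 0.131.
Using total probability over the partition,
P(L) = P(L|W1)·P(W1) + P(L|W2)·P(W2) + P(L|W3)·P(W3) + P(L|W4)·P(W4) + P(L|W5)·P(W5) + P(L|W6)·P(W6)
      = 0.016·0.25 + 0.025·0.06 + 0.248·0.36 + 0.131·0.05 + 0.047·0.19 + 0.149·0.09
      = 0.004 + 0.0015 + 0.08928 + 0.00655 + 0.00893 + 0.01341 = 0.12367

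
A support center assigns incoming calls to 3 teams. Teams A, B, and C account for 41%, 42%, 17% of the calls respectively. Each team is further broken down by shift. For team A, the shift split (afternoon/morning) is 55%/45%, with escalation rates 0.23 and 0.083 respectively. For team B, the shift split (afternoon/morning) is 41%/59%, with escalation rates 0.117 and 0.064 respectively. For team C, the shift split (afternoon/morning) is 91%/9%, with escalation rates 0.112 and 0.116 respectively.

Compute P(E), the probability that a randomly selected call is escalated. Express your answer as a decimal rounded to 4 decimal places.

0.1223

P(E|A) = 0.55·0.23 + 0.45·0.083 = 0.1265 + 0.03735 = 0.16385
P(E|B) = 0.41·0.117 + 0.59·0.064 = 0.04797 + 0.03776 = 0.08573
P(E|C) = 0.91·0.112 + 0.09·0.116 = 0.10192 + 0.01044 = 0.11236
By total probability over the outer partition,
P(E) = 0.41·0.16385 + 0.42·0.08573 + 0.17·0.11236
      = 0.0671785 + 0.0360066 + 0.0191012 = 0.1222863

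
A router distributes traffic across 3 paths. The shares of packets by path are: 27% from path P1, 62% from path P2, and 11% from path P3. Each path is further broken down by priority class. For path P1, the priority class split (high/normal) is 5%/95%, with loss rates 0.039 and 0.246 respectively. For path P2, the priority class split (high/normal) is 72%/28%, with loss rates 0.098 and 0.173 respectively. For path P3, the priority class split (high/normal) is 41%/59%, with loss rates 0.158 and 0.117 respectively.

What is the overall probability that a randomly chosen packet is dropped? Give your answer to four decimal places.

P(L) ≈ 0.1521

P(L|P1) = 0.05·0.039 + 0.95·0.246 = 0.00195 + 0.2337 = 0.23565
P(L|P2) = 0.72·0.098 + 0.28·0.173 = 0.07056 + 0.04844 = 0.119
P(L|P3) = 0.41·0.158 + 0.59·0.117 = 0.06478 + 0.06903 = 0.13381
Then overall,
P(L) = 0.27·0.23565 + 0.62·0.119 + 0.11·0.13381
      = 0.0636255 + 0.07378 + 0.0147191 = 0.1521246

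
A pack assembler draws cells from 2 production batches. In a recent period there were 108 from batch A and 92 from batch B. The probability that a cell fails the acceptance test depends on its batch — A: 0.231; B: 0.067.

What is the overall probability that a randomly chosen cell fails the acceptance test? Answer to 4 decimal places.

Total: 108 + 92 = 200.
P(A) = 108/200 = 0.54. P(B) = 92/200 = 0.46.
P(F) = P(F|A)·P(A) + P(F|B)·P(B)
      = 0.231·0.54 + 0.067·0.46
      = 0.12474 + 0.03082 = 0.15556

0.1556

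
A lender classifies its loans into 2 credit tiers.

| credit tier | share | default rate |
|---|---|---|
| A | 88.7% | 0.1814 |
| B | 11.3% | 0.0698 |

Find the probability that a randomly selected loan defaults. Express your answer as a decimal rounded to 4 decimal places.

P(D) ≈ 0.1688

P(D) = P(D|A)·P(A) + P(D|B)·P(B)
      = 0.1814·0.887 + 0.0698·0.113
      = 0.1609018 + 0.0078874 = 0.1687892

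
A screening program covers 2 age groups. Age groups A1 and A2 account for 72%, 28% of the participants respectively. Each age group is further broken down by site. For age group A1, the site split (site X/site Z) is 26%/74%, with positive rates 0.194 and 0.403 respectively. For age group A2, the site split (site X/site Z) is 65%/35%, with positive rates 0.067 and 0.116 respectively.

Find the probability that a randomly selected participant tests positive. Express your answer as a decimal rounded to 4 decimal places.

P(T|A1) = 0.26·0.194 + 0.74·0.403 = 0.05044 + 0.29822 = 0.34866
P(T|A2) = 0.65·0.067 + 0.35·0.116 = 0.04355 + 0.0406 = 0.08415
Then overall,
P(T) = 0.72·0.34866 + 0.28·0.08415
      = 0.2510352 + 0.023562 = 0.2745972

P(T) ≈ 0.2746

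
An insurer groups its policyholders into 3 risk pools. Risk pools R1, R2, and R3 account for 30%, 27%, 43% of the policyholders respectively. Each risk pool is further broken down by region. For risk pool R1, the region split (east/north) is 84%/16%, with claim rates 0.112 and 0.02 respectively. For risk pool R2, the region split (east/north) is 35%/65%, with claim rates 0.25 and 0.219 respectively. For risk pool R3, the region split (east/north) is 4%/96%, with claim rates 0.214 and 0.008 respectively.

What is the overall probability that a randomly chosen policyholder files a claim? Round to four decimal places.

0.0982

P(C|R1) = 0.84·0.112 + 0.16·0.02 = 0.09408 + 0.0032 = 0.09728
P(C|R2) = 0.35·0.25 + 0.65·0.219 = 0.0875 + 0.14235 = 0.22985
P(C|R3) = 0.04·0.214 + 0.96·0.008 = 0.00856 + 0.00768 = 0.01624
Then overall,
P(C) = 0.3·0.09728 + 0.27·0.22985 + 0.43·0.01624
      = 0.029184 + 0.0620595 + 0.0069832 = 0.0982267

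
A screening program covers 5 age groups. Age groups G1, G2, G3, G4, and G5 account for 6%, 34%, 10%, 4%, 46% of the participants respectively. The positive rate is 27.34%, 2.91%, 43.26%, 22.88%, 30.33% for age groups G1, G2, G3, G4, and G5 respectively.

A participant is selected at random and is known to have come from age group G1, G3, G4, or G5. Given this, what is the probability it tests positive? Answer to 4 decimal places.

0.3157

Let S = {G1, G3, G4, G5}.
P(S) = 0.06 + 0.1 + 0.04 + 0.46 = 0.66.
P(T ∩ S) = 0.2734·0.06 + 0.4326·0.1 + 0.2288·0.04 + 0.3033·0.46 = 0.016404 + 0.04326 + 0.009152 + 0.139518 = 0.208334.
P(T | S) = 0.208334 / 0.66 = 0.315658…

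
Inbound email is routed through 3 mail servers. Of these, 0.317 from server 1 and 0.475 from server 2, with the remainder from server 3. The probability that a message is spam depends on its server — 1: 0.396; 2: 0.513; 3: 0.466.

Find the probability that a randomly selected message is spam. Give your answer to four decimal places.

P(3) = 1 − (0.317 + 0.475) = 0.208.
Summing over the partition,
P(S) = P(S|1)·P(1) + P(S|2)·P(2) + P(S|3)·P(3)
      = 0.396·0.317 + 0.513·0.475 + 0.466·0.208
      = 0.125532 + 0.243675 + 0.096928 = 0.466135

0.4661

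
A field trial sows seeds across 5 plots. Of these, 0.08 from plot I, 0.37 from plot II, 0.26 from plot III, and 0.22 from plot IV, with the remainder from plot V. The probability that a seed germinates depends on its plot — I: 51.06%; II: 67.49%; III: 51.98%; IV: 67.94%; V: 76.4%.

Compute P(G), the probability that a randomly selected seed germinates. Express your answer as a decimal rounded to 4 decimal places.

0.6287

P(V) = 1 − (0.08 + 0.37 + 0.26 + 0.22) = 0.07.
P(G) = P(G|I)·P(I) + P(G|II)·P(II) + P(G|III)·P(III) + P(G|IV)·P(IV) + P(G|V)·P(V)
      = 0.5106·0.08 + 0.6749·0.37 + 0.5198·0.26 + 0.6794·0.22 + 0.764·0.07
      = 0.040848 + 0.249713 + 0.135148 + 0.149468 + 0.05348 = 0.628657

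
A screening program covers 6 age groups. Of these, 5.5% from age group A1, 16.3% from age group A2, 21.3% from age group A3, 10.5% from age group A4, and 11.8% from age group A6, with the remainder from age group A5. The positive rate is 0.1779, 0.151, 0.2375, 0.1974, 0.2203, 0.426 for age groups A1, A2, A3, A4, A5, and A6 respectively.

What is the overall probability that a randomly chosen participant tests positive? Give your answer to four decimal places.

P(A5) = 1 − (0.055 + 0.163 + 0.213 + 0.105 + 0.118) = 0.346.
By the law of total probability,
P(T) = P(T|A1)·P(A1) + P(T|A2)·P(A2) + P(T|A3)·P(A3) + P(T|A4)·P(A4) + P(T|A5)·P(A5) + P(T|A6)·P(A6)
      = 0.1779·0.055 + 0.151·0.163 + 0.2375·0.213 + 0.1974·0.105 + 0.2203·0.346 + 0.426·0.118
      = 0.0097845 + 0.024613 + 0.0505875 + 0.020727 + 0.0762238 + 0.050268 = 0.2322038

0.2322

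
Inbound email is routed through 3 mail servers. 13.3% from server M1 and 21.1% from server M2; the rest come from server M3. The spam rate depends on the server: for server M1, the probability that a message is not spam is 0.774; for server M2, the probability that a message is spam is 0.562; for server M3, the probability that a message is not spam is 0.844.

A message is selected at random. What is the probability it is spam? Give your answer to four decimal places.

P(M3) = 1 − (0.133 + 0.211) = 0.656.
P(S|M1) = 1 − 0.774 = 0.226.
P(S|M3) = 1 − 0.844 = 0.156.
By the law of total probability,
P(S) = P(S|M1)·P(M1) + P(S|M2)·P(M2) + P(S|M3)·P(M3)
      = 0.226·0.133 + 0.562·0.211 + 0.156·0.656
      = 0.030058 + 0.118582 + 0.102336 = 0.250976

P(S) ≈ 0.2510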